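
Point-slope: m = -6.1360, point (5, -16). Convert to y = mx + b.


y + 16 = -6.1360(x - 5)
y = -6.1360x - 16 + 6.1360*5
y = -6.1360x + 14.6800

y = -6.1360x + 14.6800


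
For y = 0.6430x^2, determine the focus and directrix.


a = 0.6430
1/(4a) = 0.3888
Focus = (0, 0.3888)
Directrix: y = -0.3888

Focus = (0, 0.3888), Directrix: y = -0.3888


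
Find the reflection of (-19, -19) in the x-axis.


Reflection rule for x-axis: (x, -y)
(-19, -19) -> (-19, 19)

(-19, 19)


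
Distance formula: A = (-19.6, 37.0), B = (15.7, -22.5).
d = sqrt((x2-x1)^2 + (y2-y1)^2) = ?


dx = 15.7 + 19.6 = 35.3
dy = -22.5 - 37.0 = -59.5
d = sqrt(1246.09 + 3540.25) = sqrt(4786.34) = 69.1834

69.1834


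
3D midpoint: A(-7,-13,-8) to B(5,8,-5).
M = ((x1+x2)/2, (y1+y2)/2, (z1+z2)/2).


Mx = (-7+5)/2 = -1.0000
My = (-13+8)/2 = -2.5000
Mz = (-8- 5)/2 = -6.5000

M = (-1.0000, -2.5000, -6.5000)


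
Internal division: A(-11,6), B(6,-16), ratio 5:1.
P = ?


Px = (5*6 + 1*(-11))/6 = 19/6 = 3.1667
Py = (5*(-16) + 1*6)/6 = -74/6 = -12.3333

P = (3.1667, -12.3333)


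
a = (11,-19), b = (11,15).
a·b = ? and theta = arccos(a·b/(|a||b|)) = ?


a·b = 11*11 - 19*15 = 121 - 285 = -164
|a| = sqrt(121+361) = 21.9545
|b| = sqrt(121+225) = 18.6011
cos(theta) = -164/(sqrt(482)*sqrt(346)) = -164/sqrt(166772) = -0.401589
theta = arccos(-164/sqrt(166772)) = 113.6776 degrees

a·b = -164, theta = 113.6776 deg


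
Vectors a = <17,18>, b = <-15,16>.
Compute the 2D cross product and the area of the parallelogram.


cross = 17*16 - 18*(-15) = 272 + 270 = 542
Parallelogram area = |542| = 542

cross = 542, parallelogram area = 542


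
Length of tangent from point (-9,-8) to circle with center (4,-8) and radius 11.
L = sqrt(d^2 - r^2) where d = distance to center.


d = sqrt((-9-4)^2 + (-8+ 8)^2) = sqrt(169+0) = 13.0000
L = sqrt(169.0000 - 121) = sqrt(48.0000) = 6.9282

6.9282


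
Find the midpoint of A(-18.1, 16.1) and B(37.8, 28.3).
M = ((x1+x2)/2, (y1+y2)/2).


Mx = (-18.1 + 37.8)/2 = 19.7/2 = 9.8500
My = (16.1 + 28.3)/2 = 44.4/2 = 22.2000

(9.8500, 22.2000)


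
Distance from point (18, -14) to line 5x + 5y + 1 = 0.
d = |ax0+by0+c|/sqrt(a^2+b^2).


|5*18 + 5*(-14) + 1| = |21| = 21
sqrt(25 + 25) = sqrt(50) = 7.0711
d = 21/sqrt(50) = 2.9698

2.9698


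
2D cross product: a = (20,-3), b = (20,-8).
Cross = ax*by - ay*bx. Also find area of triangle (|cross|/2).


cross = 20*(-8) + 3*20 = -160 + 60 = -100
Triangle area = |-100|/2 = 100/2 = 50.0000

cross = -100, triangle area = 50.0000


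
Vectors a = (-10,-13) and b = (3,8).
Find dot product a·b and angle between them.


a·b = -10*3 - 13*8 = -30 - 104 = -134
|a| = sqrt(100+169) = 16.4012
|b| = sqrt(9+64) = 8.5440
cos(theta) = -134/(sqrt(269)*sqrt(73)) = -134/sqrt(19637) = -0.956241
theta = arccos(-134/sqrt(19637)) = 162.9875 degrees

a·b = -134, theta = 162.9875 deg


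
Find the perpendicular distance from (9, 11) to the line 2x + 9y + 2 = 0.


|2*9 + 9*11 + 2| = |119| = 119
sqrt(4 + 81) = sqrt(85) = 9.2195
d = 119/sqrt(85) = 12.9074

12.9074


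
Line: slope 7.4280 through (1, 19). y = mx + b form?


y - 19 = 7.4280(x - 1)
y = 7.4280x + 19 - 7.4280*1
y = 7.4280x + 11.5720

y = 7.4280x + 11.5720


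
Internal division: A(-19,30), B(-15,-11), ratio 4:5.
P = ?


Px = (4*(-15) + 5*(-19))/9 = -155/9 = -17.2222
Py = (4*(-11) + 5*30)/9 = 106/9 = 11.7778

P = (-17.2222, 11.7778)


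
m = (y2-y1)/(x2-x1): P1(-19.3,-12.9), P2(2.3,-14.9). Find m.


dy = -14.9 + 12.9 = -2.0
dx = 2.3 + 19.3 = 21.6
m = -2.0/21.6 = -0.0926

m = -0.0926


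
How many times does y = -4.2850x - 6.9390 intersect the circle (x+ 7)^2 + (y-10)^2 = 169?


Substitute y = -4.2850x - 6.9390: (x+ 7)^2 + (-4.2850x- 6.9390-10)^2 = 169
Expand to Ax^2 + Bx + C = 0, where b-k = -16.939
A = 1+m^2 = 19.361225
B = 2(m(b-k) - h) = 2(-4.2850*(-16.939) + 7) = 159.16723
C = h^2 + (b-k)^2 - r^2 = 49 + 286.929721 - 169 = 166.929721
disc = B^2-4AC = 25334.2071 - 12927.8555 = 12406.3516
disc > 0

2 intersection points


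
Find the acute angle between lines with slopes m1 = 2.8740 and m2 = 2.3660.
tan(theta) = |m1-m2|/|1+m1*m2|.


m1-m2 = 0.508
1+m1*m2 = 7.799884
tan(theta) = |0.508/7.799884| = 0.065129
theta = arctan(|0.508/7.799884|) = 3.7264 degrees (acute angle)

3.7264 degrees


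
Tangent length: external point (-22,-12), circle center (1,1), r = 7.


d = sqrt((-22-1)^2 + (-12-1)^2) = sqrt(529+169) = 26.4197
L = sqrt(698.0000 - 49) = sqrt(649.0000) = 25.4755

25.4755


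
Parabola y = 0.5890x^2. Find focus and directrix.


a = 0.5890
1/(4a) = 0.4244
Focus = (0, 0.4244)
Directrix: y = -0.4244

Focus = (0, 0.4244), Directrix: y = -0.4244


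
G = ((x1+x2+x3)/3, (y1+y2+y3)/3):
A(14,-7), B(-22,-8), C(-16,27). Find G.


Gx = (14- 22- 16)/3 = -24/3 = -8.0000
Gy = (-7- 8+27)/3 = 12/3 = 4.0000

G = (-8.0000, 4.0000)


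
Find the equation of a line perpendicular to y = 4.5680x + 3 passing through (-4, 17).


Perpendicular slope = -1/m1 = -1/4.5680 = -0.2189
b2 = y0 - m2*x0 = 17 - 4/4.5680 = 17 - 0.8757 = 16.1243

y = -0.2189x + 16.1243


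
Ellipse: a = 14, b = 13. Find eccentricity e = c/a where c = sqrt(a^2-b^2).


c = sqrt(196-169) = sqrt(27) = 5.1962
e = c/a = sqrt(27)/14 = 0.3712

e = 0.3712


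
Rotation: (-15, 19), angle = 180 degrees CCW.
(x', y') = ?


cos(180) = -1, sin(180) = 0
x' = -15*(-1) - 19*0 = 15
y' = -15*0 + 19*(-1) = -19

(15, -19)


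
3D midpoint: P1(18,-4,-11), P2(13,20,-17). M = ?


Mx = (18+13)/2 = 15.5000
My = (-4+20)/2 = 8.0000
Mz = (-11- 17)/2 = -14.0000

M = (15.5000, 8.0000, -14.0000)


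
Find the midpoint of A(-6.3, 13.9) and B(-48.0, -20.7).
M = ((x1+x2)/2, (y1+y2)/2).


Mx = (-6.3 - 48.0)/2 = -54.3/2 = -27.1500
My = (13.9 - 20.7)/2 = -6.8/2 = -3.4000

(-27.1500, -3.4000)


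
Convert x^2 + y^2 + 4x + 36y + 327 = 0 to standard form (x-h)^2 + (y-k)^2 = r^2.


h = -D/2 = -4/2 = -2
k = -E/2 = -36/2 = -18
r^2 = h^2 + k^2 - F = 4 + 324 - 327 = 1
r = 1

Center (-2, -18), radius = 1


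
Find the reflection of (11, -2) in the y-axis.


Reflection rule for y-axis: (-x, y)
(11, -2) -> (-11, -2)

(-11, -2)


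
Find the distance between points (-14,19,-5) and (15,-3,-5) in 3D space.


dx=29, dy=-22, dz=0
d = sqrt(841+484+0) = sqrt(1325) = 36.4005

36.4005


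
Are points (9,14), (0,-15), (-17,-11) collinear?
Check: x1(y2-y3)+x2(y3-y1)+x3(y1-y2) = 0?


9*(-15+ 11) + 0*(-11-14) - 17*(14+ 15)
= -36 + 0 - 493 = -529

No, not collinear (determinant = -529)


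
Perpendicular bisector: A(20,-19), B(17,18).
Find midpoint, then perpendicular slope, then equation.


Midpoint = (18.5, -0.5)
Slope of AB = dy/dx = 37/(-3) = -12.3333
Perp slope = -dx/dy = 3/37 = 0.0811
b = My - (perp slope)*Mx = -0.5 + (-3*18.5)/37 = -0.5 - 1.5000 = -2.0000

y = 0.0811x - 2.0000


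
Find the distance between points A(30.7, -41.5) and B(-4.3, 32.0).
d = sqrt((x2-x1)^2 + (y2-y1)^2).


dx = -4.3 - 30.7 = -35.0
dy = 32.0 + 41.5 = 73.5
d = sqrt(1225.0 + 5402.25) = sqrt(6627.25) = 81.4079

81.4079


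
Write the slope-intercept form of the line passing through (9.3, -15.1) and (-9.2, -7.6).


m = (7.5)/(-18.5) = -0.4054
b = y1 - m*x1 = -15.1 - (7.5*9.3)/(-18.5) = -15.1 + 3.7703 = -11.3297

y = -0.4054x - 11.3297


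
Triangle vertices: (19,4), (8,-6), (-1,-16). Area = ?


19*(-6+ 16) = 190
8*(-16-4) = -160
-1*(4+ 6) = -10
sum = 20
Area = |20|/2 = 10.0000

10.0000 sq units


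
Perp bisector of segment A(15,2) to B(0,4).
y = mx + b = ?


Midpoint = (7.5, 3)
Slope of AB = dy/dx = 2/(-15) = -0.1333
Perp slope = -dx/dy = 15/2 = 7.5000
b = My - (perp slope)*Mx = 3 + (-15*7.5)/2 = 3 - 56.2500 = -53.2500

y = 7.5000x - 53.2500


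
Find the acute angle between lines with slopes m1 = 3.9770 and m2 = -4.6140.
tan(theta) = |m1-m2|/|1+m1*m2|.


m1-m2 = 8.591
1+m1*m2 = -17.349878
tan(theta) = |8.591/(-17.349878)| = 0.495162
theta = arctan(|8.591/(-17.349878)|) = 26.3429 degrees (acute angle)

26.3429 degrees


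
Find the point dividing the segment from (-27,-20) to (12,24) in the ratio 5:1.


Px = (5*12 + 1*(-27))/6 = 33/6 = 5.5000
Py = (5*24 + 1*(-20))/6 = 100/6 = 16.6667

P = (5.5000, 16.6667)


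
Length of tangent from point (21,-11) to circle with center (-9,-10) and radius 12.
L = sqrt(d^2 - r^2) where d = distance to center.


d = sqrt((21+ 9)^2 + (-11+ 10)^2) = sqrt(900+1) = 30.0167
L = sqrt(901.0000 - 144) = sqrt(757.0000) = 27.5136

27.5136


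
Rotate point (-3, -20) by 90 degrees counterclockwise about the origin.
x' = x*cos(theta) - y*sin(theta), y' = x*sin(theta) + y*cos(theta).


cos(90) = 0, sin(90) = 1
x' = -3*0 + 20*1 = 20
y' = -3*1 - 20*0 = -3

(20, -3)


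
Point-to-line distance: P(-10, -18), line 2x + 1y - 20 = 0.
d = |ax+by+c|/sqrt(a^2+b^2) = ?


|2*(-10) + 1*(-18) - 20| = |-58| = 58
sqrt(4 + 1) = sqrt(5) = 2.2361
d = 58/sqrt(5) = 25.9384

25.9384


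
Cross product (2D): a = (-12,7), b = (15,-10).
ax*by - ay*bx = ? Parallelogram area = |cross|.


cross = -12*(-10) - 7*15 = 120 - 105 = 15
Parallelogram area = |15| = 15

cross = 15, parallelogram area = 15


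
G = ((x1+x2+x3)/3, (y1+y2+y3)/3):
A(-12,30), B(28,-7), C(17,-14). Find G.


Gx = (-12+28+17)/3 = 33/3 = 11.0000
Gy = (30- 7- 14)/3 = 9/3 = 3.0000

G = (11.0000, 3.0000)


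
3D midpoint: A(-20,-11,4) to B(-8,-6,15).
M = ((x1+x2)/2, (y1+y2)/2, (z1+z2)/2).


Mx = (-20- 8)/2 = -14.0000
My = (-11- 6)/2 = -8.5000
Mz = (4+15)/2 = 9.5000

M = (-14.0000, -8.5000, 9.5000)


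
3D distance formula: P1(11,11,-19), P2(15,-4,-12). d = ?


dx=4, dy=-15, dz=7
d = sqrt(16+225+49) = sqrt(290) = 17.0294

17.0294


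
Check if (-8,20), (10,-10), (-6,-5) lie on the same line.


-8*(-10+ 5) + 10*(-5-20) - 6*(20+ 10)
= 40 - 250 - 180 = -390

No, not collinear (determinant = -390)


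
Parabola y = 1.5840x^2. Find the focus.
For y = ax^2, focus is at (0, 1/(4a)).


a = 1.5840
4a = 6.3360
focus = (0, 1/6.3360) = (0, 0.1578)

Focus = (0, 0.1578)


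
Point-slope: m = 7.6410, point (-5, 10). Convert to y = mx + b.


y - 10 = 7.6410(x + 5)
y = 7.6410x + 10 - 7.6410*(-5)
y = 7.6410x + 48.2050

y = 7.6410x + 48.2050


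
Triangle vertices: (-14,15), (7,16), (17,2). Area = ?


-14*(16-2) = -196
7*(2-15) = -91
17*(15-16) = -17
sum = -304
Area = |-304|/2 = 152.0000

152.0000 sq units


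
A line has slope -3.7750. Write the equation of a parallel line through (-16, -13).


Parallel lines have equal slopes.
m2 = -3.7750
b2 = -13 + 3.7750*(-16) = -73.4000

y = -3.7750x - 73.4000


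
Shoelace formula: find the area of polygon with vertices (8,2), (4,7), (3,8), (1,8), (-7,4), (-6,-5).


sum(xi*y_{i+1}) = 8*7 + 4*8 + 3*8 + 1*4 - 7*(-5) - 6*2 = 139
sum(yi*x_{i+1}) = 2*4 + 7*3 + 8*1 + 8*(-7) + 4*(-6) - 5*8 = -83
Area = |139 + 83|/2 = 222/2 = 111.0000

111.0000 sq units


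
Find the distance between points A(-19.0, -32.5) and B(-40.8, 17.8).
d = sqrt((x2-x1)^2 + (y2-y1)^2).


dx = -40.8 + 19.0 = -21.8
dy = 17.8 + 32.5 = 50.3
d = sqrt(475.24 + 2530.09) = sqrt(3005.33) = 54.8209

54.8209


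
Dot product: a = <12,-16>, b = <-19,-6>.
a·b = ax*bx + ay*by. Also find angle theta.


a·b = 12*(-19) - 16*(-6) = -228 + 96 = -132
|a| = sqrt(144+256) = 20.0000
|b| = sqrt(361+36) = 19.9249
cos(theta) = -132/(sqrt(400)*sqrt(397)) = -132/sqrt(158800) = -0.331245
theta = arccos(-132/sqrt(158800)) = 109.3443 degrees

a·b = -132, theta = 109.3443 deg


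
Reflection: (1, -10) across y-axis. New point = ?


Reflection rule for y-axis: (-x, y)
(1, -10) -> (-1, -10)

(-1, -10)


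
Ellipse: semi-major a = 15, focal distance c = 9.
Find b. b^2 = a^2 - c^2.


b^2 = 15^2 - (9)^2 = 225 - 81 = 144
b = sqrt(144) = 12

b = 12


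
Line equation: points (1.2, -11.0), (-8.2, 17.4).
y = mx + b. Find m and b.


m = (28.4)/(-9.4) = -3.0213
b = y1 - m*x1 = -11.0 - (28.4*1.2)/(-9.4) = -11.0 + 3.6255 = -7.3745

y = -3.0213x - 7.3745


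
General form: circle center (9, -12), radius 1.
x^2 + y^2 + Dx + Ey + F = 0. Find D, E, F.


(x-9)^2 + (y+ 12)^2 = 1^2
D = -2h = -18, E = -2k = 24
F = h^2+k^2-r^2 = 81+144-1 = 224

D = -18, E = 24, F = 224


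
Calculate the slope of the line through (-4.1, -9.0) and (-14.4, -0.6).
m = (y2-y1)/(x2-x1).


dy = -0.6 + 9.0 = 8.4
dx = -14.4 + 4.1 = -10.3
m = 8.4/(-10.3) = -0.8155

m = -0.8155


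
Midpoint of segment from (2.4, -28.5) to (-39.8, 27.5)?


Mx = (2.4 - 39.8)/2 = -37.4/2 = -18.7000
My = (-28.5 + 27.5)/2 = -1.0/2 = -0.5000

(-18.7000, -0.5000)


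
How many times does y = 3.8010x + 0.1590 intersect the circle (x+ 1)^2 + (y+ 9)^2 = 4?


Substitute y = 3.8010x + 0.1590: (x+ 1)^2 + (3.8010x+0.1590+ 9)^2 = 4
Expand to Ax^2 + Bx + C = 0, where b-k = 9.159
A = 1+m^2 = 15.447601
B = 2(m(b-k) - h) = 2(3.8010*9.159 + 1) = 71.626718
C = h^2 + (b-k)^2 - r^2 = 1 + 83.887281 - 4 = 80.887281
disc = B^2-4AC = 5130.3867 - 4998.0578 = 132.3289
disc > 0

2 intersection points


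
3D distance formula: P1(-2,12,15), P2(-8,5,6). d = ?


dx=-6, dy=-7, dz=-9
d = sqrt(36+49+81) = sqrt(166) = 12.8841

12.8841


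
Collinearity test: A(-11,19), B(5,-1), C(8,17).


-11*(-1-17) + 5*(17-19) + 8*(19+ 1)
= 198 - 10 + 160 = 348

No, not collinear (determinant = 348)


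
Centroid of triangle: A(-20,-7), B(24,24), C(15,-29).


Gx = (-20+24+15)/3 = 19/3 = 6.3333
Gy = (-7+24- 29)/3 = -12/3 = -4.0000

G = (6.3333, -4.0000)


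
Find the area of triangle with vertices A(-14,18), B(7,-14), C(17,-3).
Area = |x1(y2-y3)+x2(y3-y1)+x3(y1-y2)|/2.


-14*(-14+ 3) = 154
7*(-3-18) = -147
17*(18+ 14) = 544
sum = 551
Area = |551|/2 = 275.5000

275.5000 sq units


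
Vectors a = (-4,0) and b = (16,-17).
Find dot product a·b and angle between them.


a·b = -4*16 + 0*(-17) = -64 + 0 = -64
|a| = sqrt(16+0) = 4.0000
|b| = sqrt(256+289) = 23.3452
cos(theta) = -64/(sqrt(16)*sqrt(545)) = -64/sqrt(8720) = -0.685365
theta = arccos(-64/sqrt(8720)) = 133.2643 degrees

a·b = -64, theta = 133.2643 deg


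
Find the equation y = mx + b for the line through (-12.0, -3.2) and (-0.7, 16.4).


m = (19.6)/(11.3) = 1.7345
b = y1 - m*x1 = -3.2 - (19.6*(-12.0))/(11.3) = -3.2 + 20.8142 = 17.6142

y = 1.7345x + 17.6142


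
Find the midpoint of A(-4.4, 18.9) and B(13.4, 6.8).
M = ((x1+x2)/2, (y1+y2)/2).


Mx = (-4.4 + 13.4)/2 = 9.0/2 = 4.5000
My = (18.9 + 6.8)/2 = 25.7/2 = 12.8500

(4.5000, 12.8500)


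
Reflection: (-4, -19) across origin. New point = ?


Reflection rule for origin: (-x, -y)
(-4, -19) -> (4, 19)

(4, 19)


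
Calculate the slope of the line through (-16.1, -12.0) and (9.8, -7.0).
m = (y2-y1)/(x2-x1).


dy = -7.0 + 12.0 = 5.0
dx = 9.8 + 16.1 = 25.9
m = 5.0/25.9 = 0.1931

m = 0.1931


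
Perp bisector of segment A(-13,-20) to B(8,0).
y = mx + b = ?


Midpoint = (-2.5, -10)
Slope of AB = dy/dx = 20/21 = 0.9524
Perp slope = -dx/dy = -21/20 = -1.0500
b = My - (perp slope)*Mx = -10 + (21*(-2.5))/20 = -10 - 2.6250 = -12.6250

y = -1.0500x - 12.6250


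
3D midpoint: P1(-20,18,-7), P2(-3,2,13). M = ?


Mx = (-20- 3)/2 = -11.5000
My = (18+2)/2 = 10.0000
Mz = (-7+13)/2 = 3.0000

M = (-11.5000, 10.0000, 3.0000)


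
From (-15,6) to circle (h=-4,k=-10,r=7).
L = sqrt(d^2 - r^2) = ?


d = sqrt((-15+ 4)^2 + (6+ 10)^2) = sqrt(121+256) = 19.4165
L = sqrt(377.0000 - 49) = sqrt(328.0000) = 18.1108

18.1108


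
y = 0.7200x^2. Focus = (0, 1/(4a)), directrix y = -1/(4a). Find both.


a = 0.7200
1/(4a) = 0.3472
Focus = (0, 0.3472)
Directrix: y = -0.3472

Focus = (0, 0.3472), Directrix: y = -0.3472


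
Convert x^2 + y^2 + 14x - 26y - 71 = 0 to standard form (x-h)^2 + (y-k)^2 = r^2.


h = -D/2 = -14/2 = -7
k = -E/2 = 26/2 = 13
r^2 = h^2 + k^2 - F = 49 + 169 + 71 = 289
r = 17

Center (-7, 13), radius = 17


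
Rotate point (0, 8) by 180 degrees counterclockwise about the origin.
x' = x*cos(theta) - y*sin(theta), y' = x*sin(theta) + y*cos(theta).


cos(180) = -1, sin(180) = 0
x' = 0*(-1) - 8*0 = 0
y' = 0*0 + 8*(-1) = -8

(0, -8)


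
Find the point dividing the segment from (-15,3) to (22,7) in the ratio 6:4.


Px = (6*22 + 4*(-15))/10 = 72/10 = 7.2000
Py = (6*7 + 4*3)/10 = 54/10 = 5.4000

P = (7.2000, 5.4000)


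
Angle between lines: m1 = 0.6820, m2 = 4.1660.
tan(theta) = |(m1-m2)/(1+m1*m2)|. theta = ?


m1-m2 = -3.484
1+m1*m2 = 3.841212
tan(theta) = |-3.484/3.841212| = 0.907005
theta = arctan(|-3.484/3.841212|) = 42.2082 degrees (acute angle)

42.2082 degrees


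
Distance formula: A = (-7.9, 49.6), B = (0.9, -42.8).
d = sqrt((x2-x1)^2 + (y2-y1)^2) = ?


dx = 0.9 + 7.9 = 8.8
dy = -42.8 - 49.6 = -92.4
d = sqrt(77.44 + 8537.76) = sqrt(8615.2) = 92.8181

92.8181


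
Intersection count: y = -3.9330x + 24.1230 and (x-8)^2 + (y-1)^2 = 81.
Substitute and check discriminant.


Substitute y = -3.9330x + 24.1230: (x-8)^2 + (-3.9330x+24.1230-1)^2 = 81
Expand to Ax^2 + Bx + C = 0, where b-k = 23.123
A = 1+m^2 = 16.468489
B = 2(m(b-k) - h) = 2(-3.9330*23.123 - 8) = -197.885518
C = h^2 + (b-k)^2 - r^2 = 64 + 534.673129 - 81 = 517.673129
disc = B^2-4AC = 39158.6782 - 34101.1769 = 5057.5013
disc > 0

2 intersection points


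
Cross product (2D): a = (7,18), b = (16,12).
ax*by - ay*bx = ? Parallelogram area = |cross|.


cross = 7*12 - 18*16 = 84 - 288 = -204
Parallelogram area = |-204| = 204

cross = -204, parallelogram area = 204


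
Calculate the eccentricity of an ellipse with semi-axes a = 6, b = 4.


c = sqrt(36-16) = sqrt(20) = 4.4721
e = c/a = sqrt(20)/6 = 0.7454

e = 0.7454


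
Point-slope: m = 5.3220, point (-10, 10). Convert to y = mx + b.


y - 10 = 5.3220(x + 10)
y = 5.3220x + 10 - 5.3220*(-10)
y = 5.3220x + 63.2200

y = 5.3220x + 63.2200


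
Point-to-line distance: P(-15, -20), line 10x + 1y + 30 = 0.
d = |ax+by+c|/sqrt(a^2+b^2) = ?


|10*(-15) + 1*(-20) + 30| = |-140| = 140
sqrt(100 + 1) = sqrt(101) = 10.0499
d = 140/sqrt(101) = 13.9305

13.9305


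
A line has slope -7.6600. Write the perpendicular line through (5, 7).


Perpendicular slope = -1/m1 = -1/(-7.6600) = 0.1305
b2 = y0 - m2*x0 = 7 + 5/(-7.6600) = 7 - 0.6527 = 6.3473

y = 0.1305x + 6.3473


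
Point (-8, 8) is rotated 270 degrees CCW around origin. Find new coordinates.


cos(270) = 0, sin(270) = -1
x' = -8*0 - 8*(-1) = 8
y' = -8*(-1) + 8*0 = 8

(8, 8)


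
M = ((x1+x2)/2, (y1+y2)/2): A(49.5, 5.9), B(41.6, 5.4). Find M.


Mx = (49.5 + 41.6)/2 = 91.1/2 = 45.5500
My = (5.9 + 5.4)/2 = 11.3/2 = 5.6500

(45.5500, 5.6500)


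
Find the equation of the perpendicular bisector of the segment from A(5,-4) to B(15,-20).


Midpoint = (10, -12)
Slope of AB = dy/dx = -16/10 = -1.6000
Perp slope = -dx/dy = 10/16 = 0.6250
b = My - (perp slope)*Mx = -12 + (10*10)/(-16) = -12 - 6.2500 = -18.2500

y = 0.6250x - 18.2500


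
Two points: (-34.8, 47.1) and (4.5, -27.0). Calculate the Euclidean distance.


dx = 4.5 + 34.8 = 39.3
dy = -27.0 - 47.1 = -74.1
d = sqrt(1544.49 + 5490.81) = sqrt(7035.3) = 83.8767

83.8767


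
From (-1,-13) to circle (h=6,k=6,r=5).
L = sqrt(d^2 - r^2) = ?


d = sqrt((-1-6)^2 + (-13-6)^2) = sqrt(49+361) = 20.2485
L = sqrt(410.0000 - 25) = sqrt(385.0000) = 19.6214

19.6214


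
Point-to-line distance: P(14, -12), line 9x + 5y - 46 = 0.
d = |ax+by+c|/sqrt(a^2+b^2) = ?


|9*14 + 5*(-12) - 46| = |20| = 20
sqrt(81 + 25) = sqrt(106) = 10.2956
d = 20/sqrt(106) = 1.9426

1.9426


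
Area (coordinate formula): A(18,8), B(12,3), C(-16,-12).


18*(3+ 12) = 270
12*(-12-8) = -240
-16*(8-3) = -80
sum = -50
Area = |-50|/2 = 25.0000

25.0000 sq units


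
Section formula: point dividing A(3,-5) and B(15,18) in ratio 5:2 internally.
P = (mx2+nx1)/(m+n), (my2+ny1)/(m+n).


Px = (5*15 + 2*3)/7 = 81/7 = 11.5714
Py = (5*18 + 2*(-5))/7 = 80/7 = 11.4286

P = (11.5714, 11.4286)


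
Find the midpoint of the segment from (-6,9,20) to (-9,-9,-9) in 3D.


Mx = (-6- 9)/2 = -7.5000
My = (9- 9)/2 = 0
Mz = (20- 9)/2 = 5.5000

M = (-7.5000, 0, 5.5000)


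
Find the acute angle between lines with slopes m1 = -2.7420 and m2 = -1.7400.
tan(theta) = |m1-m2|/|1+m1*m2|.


m1-m2 = -1.002
1+m1*m2 = 5.77108
tan(theta) = |-1.002/5.77108| = 0.173624
theta = arctan(|-1.002/5.77108|) = 9.8498 degrees (acute angle)

9.8498 degrees


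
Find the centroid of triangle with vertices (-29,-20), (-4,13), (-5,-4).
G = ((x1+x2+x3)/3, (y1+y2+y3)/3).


Gx = (-29- 4- 5)/3 = -38/3 = -12.6667
Gy = (-20+13- 4)/3 = -11/3 = -3.6667

G = (-12.6667, -3.6667)


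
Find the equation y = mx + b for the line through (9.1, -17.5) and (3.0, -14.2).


m = (3.3)/(-6.1) = -0.5410
b = y1 - m*x1 = -17.5 - (3.3*9.1)/(-6.1) = -17.5 + 4.9230 = -12.5770

y = -0.5410x - 12.5770


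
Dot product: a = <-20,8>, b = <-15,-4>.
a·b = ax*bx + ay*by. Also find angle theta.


a·b = -20*(-15) + 8*(-4) = 300 - 32 = 268
|a| = sqrt(400+64) = 21.5407
|b| = sqrt(225+16) = 15.5242
cos(theta) = 268/(sqrt(464)*sqrt(241)) = 268/sqrt(111824) = 0.801433
theta = arccos(268/sqrt(111824)) = 36.7328 degrees

a·b = 268, theta = 36.7328 deg


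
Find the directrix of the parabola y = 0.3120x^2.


a = 0.3120
1/(4a) = 0.8013
directrix: y = -0.8013 = -0.8013

y = -0.8013


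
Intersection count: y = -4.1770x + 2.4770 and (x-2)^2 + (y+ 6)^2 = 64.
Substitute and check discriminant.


Substitute y = -4.1770x + 2.4770: (x-2)^2 + (-4.1770x+2.4770+ 6)^2 = 64
Expand to Ax^2 + Bx + C = 0, where b-k = 8.477
A = 1+m^2 = 18.447329
B = 2(m(b-k) - h) = 2(-4.1770*8.477 - 2) = -74.816858
C = h^2 + (b-k)^2 - r^2 = 4 + 71.859529 - 64 = 11.859529
disc = B^2-4AC = 5597.5622 - 875.1065 = 4722.4557
disc > 0

2 intersection points


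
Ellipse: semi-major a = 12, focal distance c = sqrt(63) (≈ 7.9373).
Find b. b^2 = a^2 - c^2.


b^2 = 12^2 - (sqrt(63))^2 = 144 - 63 = 81
b = sqrt(81) = 9

b = 9


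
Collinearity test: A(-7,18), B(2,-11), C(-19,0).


-7*(-11-0) + 2*(0-18) - 19*(18+ 11)
= 77 - 36 - 551 = -510

No, not collinear (determinant = -510)


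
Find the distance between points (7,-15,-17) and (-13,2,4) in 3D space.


dx=-20, dy=17, dz=21
d = sqrt(400+289+441) = sqrt(1130) = 33.6155

33.6155


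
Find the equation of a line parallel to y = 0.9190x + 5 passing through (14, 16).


Parallel lines have equal slopes.
m2 = 0.9190
b2 = 16 - 0.9190*14 = 3.1340

y = 0.9190x + 3.1340


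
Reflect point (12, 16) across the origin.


Reflection rule for origin: (-x, -y)
(12, 16) -> (-12, -16)

(-12, -16)


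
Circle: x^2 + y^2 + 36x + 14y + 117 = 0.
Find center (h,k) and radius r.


h = -D/2 = -36/2 = -18
k = -E/2 = -14/2 = -7
r^2 = h^2 + k^2 - F = 324 + 49 - 117 = 256
r = 16

Center (-18, -7), radius = 16


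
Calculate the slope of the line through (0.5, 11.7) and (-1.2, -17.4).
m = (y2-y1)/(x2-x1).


dy = -17.4 - 11.7 = -29.1
dx = -1.2 - 0.5 = -1.7
m = -29.1/(-1.7) = 17.1176

m = 17.1176


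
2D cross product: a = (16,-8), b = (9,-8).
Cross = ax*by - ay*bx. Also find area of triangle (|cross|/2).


cross = 16*(-8) + 8*9 = -128 + 72 = -56
Triangle area = |-56|/2 = 56/2 = 28.0000

cross = -56, triangle area = 28.0000


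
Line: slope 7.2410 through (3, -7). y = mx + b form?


y + 7 = 7.2410(x - 3)
y = 7.2410x - 7 - 7.2410*3
y = 7.2410x - 28.7230

y = 7.2410x - 28.7230


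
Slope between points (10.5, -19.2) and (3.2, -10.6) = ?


dy = -10.6 + 19.2 = 8.6
dx = 3.2 - 10.5 = -7.3
m = 8.6/(-7.3) = -1.1781

m = -1.1781


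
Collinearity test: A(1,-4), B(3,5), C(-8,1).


1*(5-1) + 3*(1+ 4) - 8*(-4-5)
= 4 + 15 + 72 = 91

No, not collinear (determinant = 91)


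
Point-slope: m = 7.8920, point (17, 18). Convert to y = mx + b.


y - 18 = 7.8920(x - 17)
y = 7.8920x + 18 - 7.8920*17
y = 7.8920x - 116.1640

y = 7.8920x - 116.1640


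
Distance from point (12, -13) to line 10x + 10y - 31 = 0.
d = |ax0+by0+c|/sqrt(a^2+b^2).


|10*12 + 10*(-13) - 31| = |-41| = 41
sqrt(100 + 100) = sqrt(200) = 14.1421
d = 41/sqrt(200) = 2.8991

2.8991


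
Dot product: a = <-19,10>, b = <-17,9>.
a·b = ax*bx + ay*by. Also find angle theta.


a·b = -19*(-17) + 10*9 = 323 + 90 = 413
|a| = sqrt(361+100) = 21.4709
|b| = sqrt(289+81) = 19.2354
cos(theta) = 413/(sqrt(461)*sqrt(370)) = 413/sqrt(170570) = 0.999997
theta = arccos(413/sqrt(170570)) = 0.1387 degrees

a·b = 413, theta = 0.1387 deg


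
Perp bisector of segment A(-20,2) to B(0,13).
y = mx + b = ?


Midpoint = (-10, 7.5)
Slope of AB = dy/dx = 11/20 = 0.5500
Perp slope = -dx/dy = -20/11 = -1.8182
b = My - (perp slope)*Mx = 7.5 + (20*(-10))/11 = 7.5 - 18.1818 = -10.6818

y = -1.8182x - 10.6818


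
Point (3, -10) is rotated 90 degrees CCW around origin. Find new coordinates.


cos(90) = 0, sin(90) = 1
x' = 3*0 + 10*1 = 10
y' = 3*1 - 10*0 = 3

(10, 3)


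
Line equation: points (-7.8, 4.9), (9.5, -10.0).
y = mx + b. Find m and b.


m = (-14.9)/(17.3) = -0.8613
b = y1 - m*x1 = 4.9 - (-14.9*(-7.8))/(17.3) = 4.9 - 6.7179 = -1.8179

y = -0.8613x - 1.8179


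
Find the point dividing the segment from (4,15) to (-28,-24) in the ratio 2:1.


Px = (2*(-28) + 1*4)/3 = -52/3 = -17.3333
Py = (2*(-24) + 1*15)/3 = -33/3 = -11.0000

P = (-17.3333, -11.0000)


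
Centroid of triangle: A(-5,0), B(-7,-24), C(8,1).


Gx = (-5- 7+8)/3 = -4/3 = -1.3333
Gy = (0- 24+1)/3 = -23/3 = -7.6667

G = (-1.3333, -7.6667)


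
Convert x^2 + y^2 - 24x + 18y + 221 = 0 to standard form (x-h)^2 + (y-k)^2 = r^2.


h = -D/2 = 24/2 = 12
k = -E/2 = -18/2 = -9
r^2 = h^2 + k^2 - F = 144 + 81 - 221 = 4
r = 2

Center (12, -9), radius = 2


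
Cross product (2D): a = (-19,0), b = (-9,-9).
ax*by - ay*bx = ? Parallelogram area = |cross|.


cross = -19*(-9) - 0*(-9) = 171 - 0 = 171
Parallelogram area = |171| = 171

cross = 171, parallelogram area = 171


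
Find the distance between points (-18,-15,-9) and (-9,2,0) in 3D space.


dx=9, dy=17, dz=9
d = sqrt(81+289+81) = sqrt(451) = 21.2368

21.2368


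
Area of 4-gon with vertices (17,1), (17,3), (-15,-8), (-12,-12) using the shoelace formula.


sum(xi*y_{i+1}) = 17*3 + 17*(-8) - 15*(-12) - 12*1 = 83
sum(yi*x_{i+1}) = 1*17 + 3*(-15) - 8*(-12) - 12*17 = -136
Area = |83 + 136|/2 = 219/2 = 109.5000

109.5000 sq units


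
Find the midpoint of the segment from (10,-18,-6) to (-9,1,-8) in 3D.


Mx = (10- 9)/2 = 0.5000
My = (-18+1)/2 = -8.5000
Mz = (-6- 8)/2 = -7.0000

M = (0.5000, -8.5000, -7.0000)


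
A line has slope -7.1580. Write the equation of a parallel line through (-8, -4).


Parallel lines have equal slopes.
m2 = -7.1580
b2 = -4 + 7.1580*(-8) = -61.2640

y = -7.1580x - 61.2640


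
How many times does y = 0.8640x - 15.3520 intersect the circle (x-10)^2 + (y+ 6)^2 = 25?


Substitute y = 0.8640x - 15.3520: (x-10)^2 + (0.8640x- 15.3520+ 6)^2 = 25
Expand to Ax^2 + Bx + C = 0, where b-k = -9.352
A = 1+m^2 = 1.746496
B = 2(m(b-k) - h) = 2(0.8640*(-9.352) - 10) = -36.160256
C = h^2 + (b-k)^2 - r^2 = 100 + 87.459904 - 25 = 162.459904
disc = B^2-4AC = 1307.5641 - 1134.9423 = 172.6218
disc > 0

2 intersection points


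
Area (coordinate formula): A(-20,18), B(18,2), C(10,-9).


-20*(2+ 9) = -220
18*(-9-18) = -486
10*(18-2) = 160
sum = -546
Area = |-546|/2 = 273.0000

273.0000 sq units


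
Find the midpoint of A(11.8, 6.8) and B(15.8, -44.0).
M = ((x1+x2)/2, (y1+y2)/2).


Mx = (11.8 + 15.8)/2 = 27.6/2 = 13.8000
My = (6.8 - 44.0)/2 = -37.2/2 = -18.6000

(13.8000, -18.6000)


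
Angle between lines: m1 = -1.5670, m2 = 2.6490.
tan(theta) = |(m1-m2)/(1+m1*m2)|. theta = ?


m1-m2 = -4.216
1+m1*m2 = -3.150983
tan(theta) = |-4.216/(-3.150983)| = 1.337995
theta = arctan(|-4.216/(-3.150983)|) = 53.2260 degrees (acute angle)

53.2260 degrees


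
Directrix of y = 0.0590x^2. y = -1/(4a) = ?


a = 0.0590
1/(4a) = 4.2373
directrix: y = -4.2373 = -4.2373

y = -4.2373


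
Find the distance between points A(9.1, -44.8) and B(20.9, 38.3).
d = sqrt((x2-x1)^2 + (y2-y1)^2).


dx = 20.9 - 9.1 = 11.8
dy = 38.3 + 44.8 = 83.1
d = sqrt(139.24 + 6905.61) = sqrt(7044.85) = 83.9336

83.9336


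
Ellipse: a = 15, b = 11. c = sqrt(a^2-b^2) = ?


c^2 = 15^2 - 11^2 = 225 - 121 = 104
c = sqrt(104) = 10.1980

c = 10.1980


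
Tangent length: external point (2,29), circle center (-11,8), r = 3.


d = sqrt((2+ 11)^2 + (29-8)^2) = sqrt(169+441) = 24.6982
L = sqrt(610.0000 - 9) = sqrt(601.0000) = 24.5153

24.5153


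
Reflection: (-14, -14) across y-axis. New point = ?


Reflection rule for y-axis: (-x, y)
(-14, -14) -> (14, -14)

(14, -14)


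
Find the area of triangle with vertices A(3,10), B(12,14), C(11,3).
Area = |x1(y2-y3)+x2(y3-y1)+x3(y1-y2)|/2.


3*(14-3) = 33
12*(3-10) = -84
11*(10-14) = -44
sum = -95
Area = |-95|/2 = 47.5000

47.5000 sq units


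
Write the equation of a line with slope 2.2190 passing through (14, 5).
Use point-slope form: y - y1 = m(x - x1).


y - 5 = 2.2190(x - 14)
y = 2.2190x + 5 - 2.2190*14
y = 2.2190x - 26.0660

y = 2.2190x - 26.0660


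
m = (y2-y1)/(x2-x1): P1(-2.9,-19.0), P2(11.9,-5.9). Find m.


dy = -5.9 + 19.0 = 13.1
dx = 11.9 + 2.9 = 14.8
m = 13.1/14.8 = 0.8851

m = 0.8851


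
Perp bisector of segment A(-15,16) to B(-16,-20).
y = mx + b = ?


Midpoint = (-15.5, -2)
Slope of AB = dy/dx = -36/(-1) = 36.0000
Perp slope = -dx/dy = -1/36 = -0.0278
b = My - (perp slope)*Mx = -2 + (-1*(-15.5))/(-36) = -2 - 0.4306 = -2.4306

y = -0.0278x - 2.4306


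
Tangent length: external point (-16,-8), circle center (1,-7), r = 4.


d = sqrt((-16-1)^2 + (-8+ 7)^2) = sqrt(289+1) = 17.0294
L = sqrt(290.0000 - 16) = sqrt(274.0000) = 16.5529

16.5529


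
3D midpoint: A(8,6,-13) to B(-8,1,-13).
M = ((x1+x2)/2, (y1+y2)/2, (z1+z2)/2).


Mx = (8- 8)/2 = 0
My = (6+1)/2 = 3.5000
Mz = (-13- 13)/2 = -13.0000

M = (0, 3.5000, -13.0000)


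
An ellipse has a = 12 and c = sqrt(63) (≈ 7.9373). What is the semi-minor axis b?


b^2 = 12^2 - (sqrt(63))^2 = 144 - 63 = 81
b = sqrt(81) = 9

b = 9


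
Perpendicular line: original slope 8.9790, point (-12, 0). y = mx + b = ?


Perpendicular slope = -1/m1 = -1/8.9790 = -0.1114
b2 = y0 - m2*x0 = 0 - 12/8.9790 = 0 - 1.3365 = -1.3365

y = -0.1114x - 1.3365


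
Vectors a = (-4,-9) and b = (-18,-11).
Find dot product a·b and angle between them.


a·b = -4*(-18) - 9*(-11) = 72 + 99 = 171
|a| = sqrt(16+81) = 9.8489
|b| = sqrt(324+121) = 21.0950
cos(theta) = 171/(sqrt(97)*sqrt(445)) = 171/sqrt(43165) = 0.823058
theta = arccos(171/sqrt(43165)) = 34.6079 degrees

a·b = 171, theta = 34.6079 deg


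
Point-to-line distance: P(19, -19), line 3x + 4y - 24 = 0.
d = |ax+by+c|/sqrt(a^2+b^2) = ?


|3*19 + 4*(-19) - 24| = |-43| = 43
sqrt(9 + 16) = sqrt(25) = 5.0000
d = 43/sqrt(25) = 8.6000

8.6000


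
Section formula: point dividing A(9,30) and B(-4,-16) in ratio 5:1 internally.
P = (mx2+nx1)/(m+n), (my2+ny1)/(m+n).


Px = (5*(-4) + 1*9)/6 = -11/6 = -1.8333
Py = (5*(-16) + 1*30)/6 = -50/6 = -8.3333

P = (-1.8333, -8.3333)


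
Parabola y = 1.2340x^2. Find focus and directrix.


a = 1.2340
1/(4a) = 0.2026
Focus = (0, 0.2026)
Directrix: y = -0.2026

Focus = (0, 0.2026), Directrix: y = -0.2026


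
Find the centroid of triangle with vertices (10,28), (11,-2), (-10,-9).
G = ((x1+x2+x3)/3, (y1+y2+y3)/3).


Gx = (10+11- 10)/3 = 11/3 = 3.6667
Gy = (28- 2- 9)/3 = 17/3 = 5.6667

G = (3.6667, 5.6667)


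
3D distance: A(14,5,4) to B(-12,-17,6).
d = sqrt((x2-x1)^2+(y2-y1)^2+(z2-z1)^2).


dx=-26, dy=-22, dz=2
d = sqrt(676+484+4) = sqrt(1164) = 34.1174

34.1174


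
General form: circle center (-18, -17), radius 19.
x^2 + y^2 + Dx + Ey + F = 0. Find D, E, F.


(x+ 18)^2 + (y+ 17)^2 = 19^2
D = -2h = 36, E = -2k = 34
F = h^2+k^2-r^2 = 324+289-361 = 252

D = 36, E = 34, F = 252


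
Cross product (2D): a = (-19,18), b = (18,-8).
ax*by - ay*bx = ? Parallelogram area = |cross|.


cross = -19*(-8) - 18*18 = 152 - 324 = -172
Parallelogram area = |-172| = 172

cross = -172, parallelogram area = 172


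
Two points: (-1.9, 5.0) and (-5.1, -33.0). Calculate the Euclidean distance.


dx = -5.1 + 1.9 = -3.2
dy = -33.0 - 5.0 = -38.0
d = sqrt(10.24 + 1444.0) = sqrt(1454.24) = 38.1345

38.1345


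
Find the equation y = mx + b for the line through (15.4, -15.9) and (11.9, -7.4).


m = (8.5)/(-3.5) = -2.4286
b = y1 - m*x1 = -15.9 - (8.5*15.4)/(-3.5) = -15.9 + 37.4000 = 21.5000

y = -2.4286x + 21.5000


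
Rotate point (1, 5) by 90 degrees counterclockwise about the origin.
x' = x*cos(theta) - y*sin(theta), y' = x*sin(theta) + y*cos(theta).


cos(90) = 0, sin(90) = 1
x' = 1*0 - 5*1 = -5
y' = 1*1 + 5*0 = 1

(-5, 1)


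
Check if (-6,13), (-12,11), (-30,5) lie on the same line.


-6*(11-5) - 12*(5-13) - 30*(13-11)
= -36 + 96 - 60 = 0

Yes, collinear (determinant = 0)


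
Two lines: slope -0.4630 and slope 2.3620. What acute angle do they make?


m1-m2 = -2.825
1+m1*m2 = -0.093606
tan(theta) = |-2.825/(-0.093606)| = 30.179689
theta = arctan(|-2.825/(-0.093606)|) = 88.1022 degrees (acute angle)

88.1022 degrees


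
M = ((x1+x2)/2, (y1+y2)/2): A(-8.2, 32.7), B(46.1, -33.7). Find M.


Mx = (-8.2 + 46.1)/2 = 37.9/2 = 18.9500
My = (32.7 - 33.7)/2 = -1.0/2 = -0.5000

(18.9500, -0.5000)


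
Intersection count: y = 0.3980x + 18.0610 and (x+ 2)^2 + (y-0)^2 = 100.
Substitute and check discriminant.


Substitute y = 0.3980x + 18.0610: (x+ 2)^2 + (0.3980x+18.0610-0)^2 = 100
Expand to Ax^2 + Bx + C = 0, where b-k = 18.061
A = 1+m^2 = 1.158404
B = 2(m(b-k) - h) = 2(0.3980*18.061 + 2) = 18.376556
C = h^2 + (b-k)^2 - r^2 = 4 + 326.199721 - 100 = 230.199721
disc = B^2-4AC = 337.6978 - 1066.6571 = -728.9593
disc < 0

0 intersection points


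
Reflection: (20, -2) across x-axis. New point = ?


Reflection rule for x-axis: (x, -y)
(20, -2) -> (20, 2)

(20, 2)


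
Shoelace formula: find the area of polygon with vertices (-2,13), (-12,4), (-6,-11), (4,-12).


sum(xi*y_{i+1}) = -2*4 - 12*(-11) - 6*(-12) + 4*13 = 248
sum(yi*x_{i+1}) = 13*(-12) + 4*(-6) - 11*4 - 12*(-2) = -200
Area = |248 + 200|/2 = 448/2 = 224.0000

224.0000 sq units


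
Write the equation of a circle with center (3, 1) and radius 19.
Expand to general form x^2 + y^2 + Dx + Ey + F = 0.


(x-3)^2 + (y-1)^2 = 19^2
D = -2h = -6, E = -2k = -2
F = h^2+k^2-r^2 = 9+1-361 = -351

x^2 + y^2 - 6x - 2y - 351 = 0


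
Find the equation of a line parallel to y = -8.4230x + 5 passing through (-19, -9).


Parallel lines have equal slopes.
m2 = -8.4230
b2 = -9 + 8.4230*(-19) = -169.0370

y = -8.4230x - 169.0370


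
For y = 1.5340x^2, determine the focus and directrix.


a = 1.5340
1/(4a) = 0.1630
Focus = (0, 0.1630)
Directrix: y = -0.1630

Focus = (0, 0.1630), Directrix: y = -0.1630


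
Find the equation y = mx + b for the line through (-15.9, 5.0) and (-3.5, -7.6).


m = (-12.6)/(12.4) = -1.0161
b = y1 - m*x1 = 5.0 - (-12.6*(-15.9))/(12.4) = 5.0 - 16.1565 = -11.1565

y = -1.0161x - 11.1565


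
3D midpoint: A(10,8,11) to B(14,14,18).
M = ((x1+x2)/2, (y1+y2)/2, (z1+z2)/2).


Mx = (10+14)/2 = 12.0000
My = (8+14)/2 = 11.0000
Mz = (11+18)/2 = 14.5000

M = (12.0000, 11.0000, 14.5000)


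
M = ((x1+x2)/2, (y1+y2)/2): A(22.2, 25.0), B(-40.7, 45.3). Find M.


Mx = (22.2 - 40.7)/2 = -18.5/2 = -9.2500
My = (25.0 + 45.3)/2 = 70.3/2 = 35.1500

(-9.2500, 35.1500)


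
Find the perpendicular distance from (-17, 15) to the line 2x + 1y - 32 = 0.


|2*(-17) + 1*15 - 32| = |-51| = 51
sqrt(4 + 1) = sqrt(5) = 2.2361
d = 51/sqrt(5) = 22.8079

22.8079


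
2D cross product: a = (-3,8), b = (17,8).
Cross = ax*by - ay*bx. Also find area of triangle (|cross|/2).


cross = -3*8 - 8*17 = -24 - 136 = -160
Triangle area = |-160|/2 = 160/2 = 80.0000

cross = -160, triangle area = 80.0000


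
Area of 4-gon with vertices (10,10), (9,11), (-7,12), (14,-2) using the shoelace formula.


sum(xi*y_{i+1}) = 10*11 + 9*12 - 7*(-2) + 14*10 = 372
sum(yi*x_{i+1}) = 10*9 + 11*(-7) + 12*14 - 2*10 = 161
Area = |372 - 161|/2 = 211/2 = 105.5000

105.5000 sq units


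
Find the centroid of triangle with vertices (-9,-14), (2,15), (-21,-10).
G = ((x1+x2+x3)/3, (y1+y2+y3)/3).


Gx = (-9+2- 21)/3 = -28/3 = -9.3333
Gy = (-14+15- 10)/3 = -9/3 = -3.0000

G = (-9.3333, -3.0000)


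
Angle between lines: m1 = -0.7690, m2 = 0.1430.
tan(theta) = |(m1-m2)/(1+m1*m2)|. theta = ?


m1-m2 = -0.912
1+m1*m2 = 0.890033
tan(theta) = |-0.912/0.890033| = 1.024681
theta = arctan(|-0.912/0.890033|) = 45.6984 degrees (acute angle)

45.6984 degrees


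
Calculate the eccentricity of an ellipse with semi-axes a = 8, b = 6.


c = sqrt(64-36) = sqrt(28) = 5.2915
e = c/a = sqrt(28)/8 = 0.6614

e = 0.6614


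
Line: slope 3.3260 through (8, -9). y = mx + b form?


y + 9 = 3.3260(x - 8)
y = 3.3260x - 9 - 3.3260*8
y = 3.3260x - 35.6080

y = 3.3260x - 35.6080


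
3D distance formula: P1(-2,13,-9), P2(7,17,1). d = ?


dx=9, dy=4, dz=10
d = sqrt(81+16+100) = sqrt(197) = 14.0357

14.0357


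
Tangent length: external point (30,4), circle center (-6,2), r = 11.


d = sqrt((30+ 6)^2 + (4-2)^2) = sqrt(1296+4) = 36.0555
L = sqrt(1300.0000 - 121) = sqrt(1179.0000) = 34.3366

34.3366


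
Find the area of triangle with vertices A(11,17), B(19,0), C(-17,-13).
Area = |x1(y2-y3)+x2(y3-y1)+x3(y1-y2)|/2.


11*(0+ 13) = 143
19*(-13-17) = -570
-17*(17-0) = -289
sum = -716
Area = |-716|/2 = 358.0000

358.0000 sq units


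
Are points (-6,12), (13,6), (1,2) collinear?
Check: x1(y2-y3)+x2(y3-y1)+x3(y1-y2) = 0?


-6*(6-2) + 13*(2-12) + 1*(12-6)
= -24 - 130 + 6 = -148

No, not collinear (determinant = -148)


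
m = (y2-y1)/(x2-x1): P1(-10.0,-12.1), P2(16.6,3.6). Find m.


dy = 3.6 + 12.1 = 15.7
dx = 16.6 + 10.0 = 26.6
m = 15.7/26.6 = 0.5902

m = 0.5902


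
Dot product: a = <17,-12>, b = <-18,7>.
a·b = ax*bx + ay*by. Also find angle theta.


a·b = 17*(-18) - 12*7 = -306 - 84 = -390
|a| = sqrt(289+144) = 20.8087
|b| = sqrt(324+49) = 19.3132
cos(theta) = -390/(sqrt(433)*sqrt(373)) = -390/sqrt(161509) = -0.970435
theta = arccos(-390/sqrt(161509)) = 166.0329 degrees

a·b = -390, theta = 166.0329 deg


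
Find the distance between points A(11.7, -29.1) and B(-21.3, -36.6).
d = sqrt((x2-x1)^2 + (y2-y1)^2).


dx = -21.3 - 11.7 = -33.0
dy = -36.6 + 29.1 = -7.5
d = sqrt(1089.0 + 56.25) = sqrt(1145.25) = 33.8415

33.8415


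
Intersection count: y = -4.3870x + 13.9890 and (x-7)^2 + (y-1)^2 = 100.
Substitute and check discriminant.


Substitute y = -4.3870x + 13.9890: (x-7)^2 + (-4.3870x+13.9890-1)^2 = 100
Expand to Ax^2 + Bx + C = 0, where b-k = 12.989
A = 1+m^2 = 20.245769
B = 2(m(b-k) - h) = 2(-4.3870*12.989 - 7) = -127.965486
C = h^2 + (b-k)^2 - r^2 = 49 + 168.714121 - 100 = 117.714121
disc = B^2-4AC = 16375.1656 - 9532.8516 = 6842.3140
disc > 0

2 intersection points


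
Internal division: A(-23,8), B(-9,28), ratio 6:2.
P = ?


Px = (6*(-9) + 2*(-23))/8 = -100/8 = -12.5000
Py = (6*28 + 2*8)/8 = 184/8 = 23.0000

P = (-12.5000, 23.0000)


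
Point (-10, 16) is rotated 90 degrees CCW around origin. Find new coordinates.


cos(90) = 0, sin(90) = 1
x' = -10*0 - 16*1 = -16
y' = -10*1 + 16*0 = -10

(-16, -10)


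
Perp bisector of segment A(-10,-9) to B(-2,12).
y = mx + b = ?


Midpoint = (-6, 1.5)
Slope of AB = dy/dx = 21/8 = 2.6250
Perp slope = -dx/dy = -8/21 = -0.3810
b = My - (perp slope)*Mx = 1.5 + (8*(-6))/21 = 1.5 - 2.2857 = -0.7857

y = -0.3810x - 0.7857


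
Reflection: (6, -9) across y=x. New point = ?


Reflection rule for y=x: (y, x)
(6, -9) -> (-9, 6)

(-9, 6)


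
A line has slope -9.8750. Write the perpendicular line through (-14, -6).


Perpendicular slope = -1/m1 = -1/(-9.8750) = 0.1013
b2 = y0 - m2*x0 = -6 - 14/(-9.8750) = -6 + 1.4177 = -4.5823

y = 0.1013x - 4.5823


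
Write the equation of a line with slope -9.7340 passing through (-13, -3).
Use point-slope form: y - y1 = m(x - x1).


y + 3 = -9.7340(x + 13)
y = -9.7340x - 3 + 9.7340*(-13)
y = -9.7340x - 129.5420

y = -9.7340x - 129.5420
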